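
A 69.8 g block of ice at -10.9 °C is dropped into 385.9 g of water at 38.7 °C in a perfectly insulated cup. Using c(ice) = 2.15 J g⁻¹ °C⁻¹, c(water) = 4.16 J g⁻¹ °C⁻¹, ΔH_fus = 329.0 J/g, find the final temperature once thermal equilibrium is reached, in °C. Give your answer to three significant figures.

T_f = 19.8 °C

Heat to bring ice to 0 °C and melt it: q₁ = 69.8×2.15×10.9 + 69.8×329.0 = 24600 J
Heat the water can supply cooling to 0 °C: 385.9×4.16×38.7 = 62126.8 J > q₁, so all ice melts.
Energy balance: 385.9×4.16×(38.7 − T) = 24600 + 69.8×4.16×(T − 0)
1605.344(38.7 − T) = 24600 + 290.368 T
62126.8 − 24600 = 1895.712 T
T = 37526.8 / 1895.712 = 19.80 °C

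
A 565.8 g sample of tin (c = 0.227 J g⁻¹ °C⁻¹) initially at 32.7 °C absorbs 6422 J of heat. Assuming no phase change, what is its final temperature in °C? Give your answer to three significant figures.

T_f = 82.7 °C

ΔT = q / (m c) = 6422 / (565.8 × 0.227) = 50.00 °C
T_f = 32.7 + 50.00 = 82.70 °C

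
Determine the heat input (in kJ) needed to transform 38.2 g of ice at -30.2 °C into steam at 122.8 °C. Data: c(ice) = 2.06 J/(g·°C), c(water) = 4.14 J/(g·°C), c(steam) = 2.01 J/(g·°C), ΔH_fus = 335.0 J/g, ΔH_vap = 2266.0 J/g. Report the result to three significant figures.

q1 (heat ice -30.2→0.0 °C): 38.2 × 2.06 × 30.2 = 2376 J
q2 (melt at 0 °C): 38.2 × 335.0 = 12797 J
q3 (heat water 0.0→100.0 °C): 38.2 × 4.14 × 100.0 = 15815 J
q4 (vaporize at 100 °C): 38.2 × 2266.0 = 86561 J
q5 (heat steam 100.0→122.8 °C): 38.2 × 2.01 × 22.8 = 1751 J
Total: 2376 + 12797 + 15815 + 86561 + 1751 = 119300 J = 119 kJ

q = 119 kJ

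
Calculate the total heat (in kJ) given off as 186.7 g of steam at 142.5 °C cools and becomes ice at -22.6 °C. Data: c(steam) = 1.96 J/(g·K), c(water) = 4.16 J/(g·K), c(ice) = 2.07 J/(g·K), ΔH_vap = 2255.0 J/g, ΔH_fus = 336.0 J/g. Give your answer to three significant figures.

q = 586 kJ

q1 (cool steam 142.5→100 °C): 186.7 × 1.96 × 42.5 = 15552 J
q2 (condense at 100 °C): 186.7 × 2255.0 = 421009 J
q3 (cool water 100→0 °C): 186.7 × 4.16 × 100.0 = 77667 J
q4 (freeze at 0 °C): 186.7 × 336.0 = 62731 J
q5 (cool ice 0→-22.6 °C): 186.7 × 2.07 × 22.6 = 8734 J
Total: 15552 + 421009 + 77667 + 62731 + 8734 = 585693 J = 586 kJ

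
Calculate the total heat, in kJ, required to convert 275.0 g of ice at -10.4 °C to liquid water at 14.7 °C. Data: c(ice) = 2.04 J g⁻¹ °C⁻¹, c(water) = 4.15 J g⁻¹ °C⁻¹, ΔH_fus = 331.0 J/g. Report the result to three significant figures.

q = 114 kJ

q1 (heat ice -10.4→0.0 °C): 275.0 × 2.04 × 10.4 = 5834 J
q2 (melt at 0 °C): 275.0 × 331.0 = 91025 J
q3 (heat water 0.0→14.7 °C): 275.0 × 4.15 × 14.7 = 16776 J
Total: 5834 + 91025 + 16776 = 113635 J = 114 kJ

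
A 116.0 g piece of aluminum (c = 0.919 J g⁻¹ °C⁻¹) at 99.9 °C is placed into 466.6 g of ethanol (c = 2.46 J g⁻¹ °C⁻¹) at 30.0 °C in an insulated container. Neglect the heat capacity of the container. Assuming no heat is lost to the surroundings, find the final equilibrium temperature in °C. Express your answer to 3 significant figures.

Heat lost by aluminum = heat gained by ethanol.
(116.0)(0.919)(99.9 − T) = (466.6)(2.46)(T − 30.0)
106.604 (99.9 − T) = 1147.836 (T − 30.0)
10650 − 106.604 T = 1147.836 T − 34435
45085 = 1254.440 T
T = 35.94 °C

T_f = 35.9 °C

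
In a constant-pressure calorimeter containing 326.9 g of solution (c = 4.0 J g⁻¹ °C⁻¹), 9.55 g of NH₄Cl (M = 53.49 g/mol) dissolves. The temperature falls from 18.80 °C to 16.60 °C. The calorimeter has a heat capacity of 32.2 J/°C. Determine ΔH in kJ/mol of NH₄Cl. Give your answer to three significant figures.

|ΔT| = |16.60 − 18.80| = 2.20 °C
|q_surr| = (326.9 × 4.0 + 32.2) × 2.20 = 1339.8 × 2.20 = 2948 J
n(NH₄Cl) = 9.55 / 53.49 = 0.1785 mol
Temperature fell, so q_rxn = +|q_surr| = 2.948 kJ
ΔH = q_rxn / n = 16.52 kJ/mol

ΔH = 16.5 kJ/mol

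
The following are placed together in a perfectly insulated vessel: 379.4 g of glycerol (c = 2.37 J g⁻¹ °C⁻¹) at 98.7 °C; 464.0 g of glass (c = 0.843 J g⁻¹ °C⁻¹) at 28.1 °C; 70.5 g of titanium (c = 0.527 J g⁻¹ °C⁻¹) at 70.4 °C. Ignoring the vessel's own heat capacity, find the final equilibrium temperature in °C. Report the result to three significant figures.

T_f = 77.1 °C

Σ mᵢcᵢ(T − Tᵢ) = 0  ⇒  T = Σ mᵢcᵢTᵢ / Σ mᵢcᵢ
Σ mᵢcᵢ = 379.4×2.37 + 464.0×0.843 + 70.5×0.527 = 1327.4835
Σ mᵢcᵢTᵢ = 899.178×98.7 + 391.152×28.1 + 37.1535×70.4 = 102360
T = 102360 / 1327.4835 = 77.11 °C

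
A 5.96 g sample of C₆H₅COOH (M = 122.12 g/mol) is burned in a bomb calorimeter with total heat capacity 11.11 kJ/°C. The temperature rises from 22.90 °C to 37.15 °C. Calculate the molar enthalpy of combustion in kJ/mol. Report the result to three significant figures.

ΔH = -3240 kJ/mol

ΔT = 37.15 − 22.90 = 14.25 °C
q_cal = C_cal × ΔT = 11.11 × 14.25 = 158.3175 kJ
n = 5.96 / 122.12 = 0.04880 mol
q_rxn = −q_cal = -158.3175 kJ
ΔH = -158.3175 / 0.04880 = -3244 kJ/mol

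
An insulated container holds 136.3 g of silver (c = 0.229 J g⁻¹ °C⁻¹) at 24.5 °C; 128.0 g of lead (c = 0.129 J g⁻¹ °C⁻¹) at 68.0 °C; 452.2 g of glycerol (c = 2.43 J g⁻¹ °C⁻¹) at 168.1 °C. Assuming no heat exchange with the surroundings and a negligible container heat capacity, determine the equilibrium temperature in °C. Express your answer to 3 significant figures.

Σ mᵢcᵢ(T − Tᵢ) = 0  ⇒  T = Σ mᵢcᵢTᵢ / Σ mᵢcᵢ
Σ mᵢcᵢ = 136.3×0.229 + 128.0×0.129 + 452.2×2.43 = 1146.5707
Σ mᵢcᵢTᵢ = 31.2127×24.5 + 16.512×68.0 + 1098.846×168.1 = 186600
T = 186600 / 1146.5707 = 162.7 °C

T_f = 163 °C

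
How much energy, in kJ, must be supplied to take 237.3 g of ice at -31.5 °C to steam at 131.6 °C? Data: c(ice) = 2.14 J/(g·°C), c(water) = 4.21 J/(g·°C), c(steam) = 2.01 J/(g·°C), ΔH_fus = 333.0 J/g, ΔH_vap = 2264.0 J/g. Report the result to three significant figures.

q1 (heat ice -31.5→0.0 °C): 237.3 × 2.14 × 31.5 = 15996 J
q2 (melt at 0 °C): 237.3 × 333.0 = 79021 J
q3 (heat water 0.0→100.0 °C): 237.3 × 4.21 × 100.0 = 99903 J
q4 (vaporize at 100 °C): 237.3 × 2264.0 = 537247 J
q5 (heat steam 100.0→131.6 °C): 237.3 × 2.01 × 31.6 = 15072 J
Total: 15996 + 79021 + 99903 + 537247 + 15072 = 747239 J = 747 kJ

q = 747 kJ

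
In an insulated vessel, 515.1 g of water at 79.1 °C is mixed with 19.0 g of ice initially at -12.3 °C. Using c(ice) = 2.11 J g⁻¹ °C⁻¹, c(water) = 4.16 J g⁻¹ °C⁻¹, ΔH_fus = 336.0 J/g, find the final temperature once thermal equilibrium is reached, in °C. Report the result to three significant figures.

Heat to bring ice to 0 °C and melt it: q₁ = 19.0×2.11×12.3 + 19.0×336.0 = 6877.1 J
Heat the water can supply cooling to 0 °C: 515.1×4.16×79.1 = 169497 J > q₁, so all ice melts.
Energy balance: 515.1×4.16×(79.1 − T) = 6877.1 + 19.0×4.16×(T − 0)
2142.816(79.1 − T) = 6877.1 + 79.04 T
169497 − 6877.1 = 2221.856 T
T = 162619.9 / 2221.856 = 73.19 °C

T_f = 73.2 °C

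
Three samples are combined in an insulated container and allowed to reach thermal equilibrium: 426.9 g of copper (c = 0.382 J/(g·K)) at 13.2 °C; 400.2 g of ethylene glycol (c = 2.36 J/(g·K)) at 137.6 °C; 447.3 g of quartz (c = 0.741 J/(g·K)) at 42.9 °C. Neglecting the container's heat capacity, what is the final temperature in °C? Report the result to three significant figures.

T_f = 102 °C

Σ mᵢcᵢ(T − Tᵢ) = 0  ⇒  T = Σ mᵢcᵢTᵢ / Σ mᵢcᵢ
Σ mᵢcᵢ = 426.9×0.382 + 400.2×2.36 + 447.3×0.741 = 1438.9971
Σ mᵢcᵢTᵢ = 163.0758×13.2 + 944.472×137.6 + 331.4493×42.9 = 146330
T = 146330 / 1438.9971 = 101.7 °C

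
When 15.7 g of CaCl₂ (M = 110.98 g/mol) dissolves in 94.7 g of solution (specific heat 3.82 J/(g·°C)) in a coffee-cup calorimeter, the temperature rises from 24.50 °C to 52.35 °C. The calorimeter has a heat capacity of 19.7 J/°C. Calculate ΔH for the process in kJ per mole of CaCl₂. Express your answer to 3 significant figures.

ΔH = -75.1 kJ/mol

|ΔT| = |52.35 − 24.50| = 27.85 °C
|q_surr| = (94.7 × 3.82 + 19.7) × 27.85 = 381.454 × 27.85 = 10620 J
n(CaCl₂) = 15.7 / 110.98 = 0.1415 mol
Temperature rose, so q_rxn = −|q_surr| = -10.62 kJ
ΔH = q_rxn / n = -75.05 kJ/mol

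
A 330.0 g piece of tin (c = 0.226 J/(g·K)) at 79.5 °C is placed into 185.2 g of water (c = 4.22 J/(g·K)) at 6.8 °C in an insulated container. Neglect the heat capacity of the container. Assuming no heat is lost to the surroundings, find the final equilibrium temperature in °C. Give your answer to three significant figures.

Heat lost by tin = heat gained by water.
(330.0)(0.226)(79.5 − T) = (185.2)(4.22)(T − 6.8)
74.58 (79.5 − T) = 781.544 (T − 6.8)
5929.1 − 74.58 T = 781.544 T − 5314.5
11243.6 = 856.124 T
T = 13.13 °C

T_f = 13.1 °C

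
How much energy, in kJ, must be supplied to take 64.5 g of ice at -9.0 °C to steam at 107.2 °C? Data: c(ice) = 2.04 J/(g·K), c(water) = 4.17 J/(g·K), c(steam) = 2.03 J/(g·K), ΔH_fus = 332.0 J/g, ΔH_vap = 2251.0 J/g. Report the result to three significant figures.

q1 (heat ice -9.0→0.0 °C): 64.5 × 2.04 × 9.0 = 1184 J
q2 (melt at 0 °C): 64.5 × 332.0 = 21414 J
q3 (heat water 0.0→100.0 °C): 64.5 × 4.17 × 100.0 = 26897 J
q4 (vaporize at 100 °C): 64.5 × 2251.0 = 145190 J
q5 (heat steam 100.0→107.2 °C): 64.5 × 2.03 × 7.2 = 943 J
Total: 1184 + 21414 + 26897 + 145190 + 943 = 195628 J = 196 kJ

q = 196 kJ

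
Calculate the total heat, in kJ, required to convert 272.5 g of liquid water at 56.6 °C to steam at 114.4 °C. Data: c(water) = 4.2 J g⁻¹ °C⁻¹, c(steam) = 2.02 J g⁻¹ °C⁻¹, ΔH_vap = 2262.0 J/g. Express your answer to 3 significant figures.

q = 674 kJ

q1 (heat water 56.6→100.0 °C): 272.5 × 4.2 × 43.4 = 49671 J
q2 (vaporize at 100 °C): 272.5 × 2262.0 = 616395 J
q3 (heat steam 100.0→114.4 °C): 272.5 × 2.02 × 14.4 = 7926 J
Total: 49671 + 616395 + 7926 = 673992 J = 674 kJ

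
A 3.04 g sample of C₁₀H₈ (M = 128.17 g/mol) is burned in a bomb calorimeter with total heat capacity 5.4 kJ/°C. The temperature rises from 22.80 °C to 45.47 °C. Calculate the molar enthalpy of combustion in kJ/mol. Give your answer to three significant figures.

ΔH = -5160 kJ/mol

ΔT = 45.47 − 22.80 = 22.67 °C
q_cal = C_cal × ΔT = 5.4 × 22.67 = 122.418 kJ
n = 3.04 / 128.17 = 0.02372 mol
q_rxn = −q_cal = -122.418 kJ
ΔH = -122.418 / 0.02372 = -5161 kJ/mol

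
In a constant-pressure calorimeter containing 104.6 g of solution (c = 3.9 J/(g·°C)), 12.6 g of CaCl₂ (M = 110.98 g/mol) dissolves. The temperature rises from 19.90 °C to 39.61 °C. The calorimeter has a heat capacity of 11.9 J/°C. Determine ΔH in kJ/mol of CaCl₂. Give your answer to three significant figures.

ΔH = -72.9 kJ/mol

|ΔT| = |39.61 − 19.90| = 19.71 °C
|q_surr| = (104.6 × 3.9 + 11.9) × 19.71 = 419.84 × 19.71 = 8275 J
n(CaCl₂) = 12.6 / 110.98 = 0.1135 mol
Temperature rose, so q_rxn = −|q_surr| = -8.275 kJ
ΔH = q_rxn / n = -72.91 kJ/mol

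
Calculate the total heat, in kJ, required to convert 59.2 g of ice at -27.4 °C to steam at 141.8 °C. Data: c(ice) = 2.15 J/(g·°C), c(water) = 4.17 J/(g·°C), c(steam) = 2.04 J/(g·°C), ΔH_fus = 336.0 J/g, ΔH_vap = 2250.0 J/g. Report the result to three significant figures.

q1 (heat ice -27.4→0.0 °C): 59.2 × 2.15 × 27.4 = 3487 J
q2 (melt at 0 °C): 59.2 × 336.0 = 19891 J
q3 (heat water 0.0→100.0 °C): 59.2 × 4.17 × 100.0 = 24686 J
q4 (vaporize at 100 °C): 59.2 × 2250.0 = 133200 J
q5 (heat steam 100.0→141.8 °C): 59.2 × 2.04 × 41.8 = 5048 J
Total: 3487 + 19891 + 24686 + 133200 + 5048 = 186312 J = 186 kJ

q = 186 kJ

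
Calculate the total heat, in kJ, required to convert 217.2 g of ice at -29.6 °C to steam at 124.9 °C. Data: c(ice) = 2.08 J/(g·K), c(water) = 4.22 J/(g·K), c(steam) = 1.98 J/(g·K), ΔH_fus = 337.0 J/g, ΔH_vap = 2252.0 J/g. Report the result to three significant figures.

q1 (heat ice -29.6→0.0 °C): 217.2 × 2.08 × 29.6 = 13373 J
q2 (melt at 0 °C): 217.2 × 337.0 = 73196 J
q3 (heat water 0.0→100.0 °C): 217.2 × 4.22 × 100.0 = 91658 J
q4 (vaporize at 100 °C): 217.2 × 2252.0 = 489134 J
q5 (heat steam 100.0→124.9 °C): 217.2 × 1.98 × 24.9 = 10708 J
Total: 13373 + 73196 + 91658 + 489134 + 10708 = 678069 J = 678 kJ

q = 678 kJ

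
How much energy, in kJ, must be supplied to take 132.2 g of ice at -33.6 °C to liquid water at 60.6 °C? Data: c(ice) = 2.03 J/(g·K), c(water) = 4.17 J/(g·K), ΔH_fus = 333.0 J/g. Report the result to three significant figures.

q = 86.4 kJ

q1 (heat ice -33.6→0.0 °C): 132.2 × 2.03 × 33.6 = 9017 J
q2 (melt at 0 °C): 132.2 × 333.0 = 44023 J
q3 (heat water 0.0→60.6 °C): 132.2 × 4.17 × 60.6 = 33407 J
Total: 9017 + 44023 + 33407 = 86447 J = 86.4 kJ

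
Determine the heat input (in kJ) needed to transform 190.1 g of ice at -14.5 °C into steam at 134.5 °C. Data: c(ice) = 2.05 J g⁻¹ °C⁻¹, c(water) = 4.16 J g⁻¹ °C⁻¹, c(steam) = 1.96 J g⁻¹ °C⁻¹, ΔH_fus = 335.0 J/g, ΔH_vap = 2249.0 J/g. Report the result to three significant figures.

q = 589 kJ

q1 (heat ice -14.5→0.0 °C): 190.1 × 2.05 × 14.5 = 5651 J
q2 (melt at 0 °C): 190.1 × 335.0 = 63684 J
q3 (heat water 0.0→100.0 °C): 190.1 × 4.16 × 100.0 = 79082 J
q4 (vaporize at 100 °C): 190.1 × 2249.0 = 427535 J
q5 (heat steam 100.0→134.5 °C): 190.1 × 1.96 × 34.5 = 12855 J
Total: 5651 + 63684 + 79082 + 427535 + 12855 = 588807 J = 589 kJ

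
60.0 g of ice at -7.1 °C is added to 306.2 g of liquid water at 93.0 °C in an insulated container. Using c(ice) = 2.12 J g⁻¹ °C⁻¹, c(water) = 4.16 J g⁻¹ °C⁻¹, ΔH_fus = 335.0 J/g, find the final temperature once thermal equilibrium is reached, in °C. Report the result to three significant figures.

Heat to bring ice to 0 °C and melt it: q₁ = 60.0×2.12×7.1 + 60.0×335.0 = 21003 J
Heat the water can supply cooling to 0 °C: 306.2×4.16×93.0 = 118463 J > q₁, so all ice melts.
Energy balance: 306.2×4.16×(93.0 − T) = 21003 + 60.0×4.16×(T − 0)
1273.792(93.0 − T) = 21003 + 249.6 T
118463 − 21003 = 1523.392 T
T = 97460 / 1523.392 = 63.98 °C

T_f = 64.0 °C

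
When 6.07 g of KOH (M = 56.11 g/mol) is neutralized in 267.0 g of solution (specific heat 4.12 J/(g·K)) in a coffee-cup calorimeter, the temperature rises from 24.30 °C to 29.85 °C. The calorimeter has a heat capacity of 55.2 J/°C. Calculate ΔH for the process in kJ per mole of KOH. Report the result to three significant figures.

ΔH = -59.3 kJ/mol

|ΔT| = |29.85 − 24.30| = 5.55 °C
|q_surr| = (267.0 × 4.12 + 55.2) × 5.55 = 1155.24 × 5.55 = 6412 J
n(KOH) = 6.07 / 56.11 = 0.1082 mol
Temperature rose, so q_rxn = −|q_surr| = -6.412 kJ
ΔH = q_rxn / n = -59.26 kJ/mol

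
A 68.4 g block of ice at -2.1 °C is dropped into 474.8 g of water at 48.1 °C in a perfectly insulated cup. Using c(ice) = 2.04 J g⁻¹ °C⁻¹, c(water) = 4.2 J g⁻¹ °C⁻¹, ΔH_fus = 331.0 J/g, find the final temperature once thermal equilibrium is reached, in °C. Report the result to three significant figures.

T_f = 32.0 °C

Heat to bring ice to 0 °C and melt it: q₁ = 68.4×2.04×2.1 + 68.4×331.0 = 22933 J
Heat the water can supply cooling to 0 °C: 474.8×4.2×48.1 = 95919.1 J > q₁, so all ice melts.
Energy balance: 474.8×4.2×(48.1 − T) = 22933 + 68.4×4.2×(T − 0)
1994.16(48.1 − T) = 22933 + 287.28 T
95919.1 − 22933 = 2281.44 T
T = 72986.1 / 2281.44 = 31.99 °C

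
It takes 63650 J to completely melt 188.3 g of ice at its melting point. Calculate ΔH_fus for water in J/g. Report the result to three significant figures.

ΔH_fus = q / m = 63650 / 188.3 = 338 J/g

ΔH_fus = 338 J/g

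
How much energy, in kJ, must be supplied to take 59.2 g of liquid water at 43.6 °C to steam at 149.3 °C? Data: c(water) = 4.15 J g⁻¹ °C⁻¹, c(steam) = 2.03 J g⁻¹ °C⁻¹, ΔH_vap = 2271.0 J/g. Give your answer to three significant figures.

q = 154 kJ

q1 (heat water 43.6→100.0 °C): 59.2 × 4.15 × 56.4 = 13856 J
q2 (vaporize at 100 °C): 59.2 × 2271.0 = 134443 J
q3 (heat steam 100.0→149.3 °C): 59.2 × 2.03 × 49.3 = 5925 J
Total: 13856 + 134443 + 5925 = 154224 J = 154 kJ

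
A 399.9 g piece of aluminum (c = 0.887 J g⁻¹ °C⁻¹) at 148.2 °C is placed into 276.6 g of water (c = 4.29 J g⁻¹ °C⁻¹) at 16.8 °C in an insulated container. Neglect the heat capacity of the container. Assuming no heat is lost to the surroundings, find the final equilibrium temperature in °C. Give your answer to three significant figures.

Heat lost by aluminum = heat gained by water.
(399.9)(0.887)(148.2 − T) = (276.6)(4.29)(T − 16.8)
354.7113 (148.2 − T) = 1186.614 (T − 16.8)
52568 − 354.7113 T = 1186.614 T − 19935
72503 = 1541.3253 T
T = 47.04 °C

T_f = 47.0 °C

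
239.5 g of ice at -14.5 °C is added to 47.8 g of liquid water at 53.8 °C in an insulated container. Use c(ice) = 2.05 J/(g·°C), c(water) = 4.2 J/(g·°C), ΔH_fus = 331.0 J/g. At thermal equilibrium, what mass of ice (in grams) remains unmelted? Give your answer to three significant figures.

Heat to warm all ice to 0 °C: 239.5×2.05×14.5 = 7119.1 J
Heat released by water cooling to 0 °C: 47.8×4.2×53.8 = 10801 J
10801 J < 7119.1 + 239.5×331.0 = 86393.6 J, so not all ice melts; final T = 0 °C.
Heat left for melting: 10801 − 7119.1 = 3681.9 J
Mass melted = 3681.9 / 331.0 = 11.12 g
Ice remaining = 239.5 − 11.12 = 228.38 g

m_ice remaining = 228 g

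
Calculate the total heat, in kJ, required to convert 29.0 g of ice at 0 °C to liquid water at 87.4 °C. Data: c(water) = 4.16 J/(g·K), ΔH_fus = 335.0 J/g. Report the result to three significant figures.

q1 (melt at 0 °C): 29.0 × 335.0 = 9715 J
q2 (heat water 0.0→87.4 °C): 29.0 × 4.16 × 87.4 = 10544 J
Total: 9715 + 10544 = 20259 J = 20.3 kJ

q = 20.3 kJ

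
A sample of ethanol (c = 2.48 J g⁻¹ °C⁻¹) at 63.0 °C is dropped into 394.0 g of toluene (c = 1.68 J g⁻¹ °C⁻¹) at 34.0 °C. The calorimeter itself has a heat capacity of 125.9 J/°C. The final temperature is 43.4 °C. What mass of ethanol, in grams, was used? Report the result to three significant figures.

q_gained = (394.0 × 1.68 + 125.9) × (43.4 − 34.0) = 7406 J
q_lost = m × 2.48 × (63.0 − 43.4) = 48.608 m
m = 7406 / 48.608 = 152 g

m = 152 g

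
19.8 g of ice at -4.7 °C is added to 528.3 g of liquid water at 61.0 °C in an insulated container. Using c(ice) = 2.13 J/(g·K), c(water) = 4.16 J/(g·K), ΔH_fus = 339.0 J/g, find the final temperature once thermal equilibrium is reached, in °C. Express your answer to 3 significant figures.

Heat to bring ice to 0 °C and melt it: q₁ = 19.8×2.13×4.7 + 19.8×339.0 = 6910.4 J
Heat the water can supply cooling to 0 °C: 528.3×4.16×61.0 = 134061 J > q₁, so all ice melts.
Energy balance: 528.3×4.16×(61.0 − T) = 6910.4 + 19.8×4.16×(T − 0)
2197.728(61.0 − T) = 6910.4 + 82.368 T
134061 − 6910.4 = 2280.096 T
T = 127150.6 / 2280.096 = 55.77 °C

T_f = 55.8 °C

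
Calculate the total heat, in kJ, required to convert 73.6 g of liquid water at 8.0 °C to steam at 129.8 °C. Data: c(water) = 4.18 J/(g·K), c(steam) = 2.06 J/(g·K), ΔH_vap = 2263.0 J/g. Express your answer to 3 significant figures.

q = 199 kJ

q1 (heat water 8.0→100.0 °C): 73.6 × 4.18 × 92.0 = 28304 J
q2 (vaporize at 100 °C): 73.6 × 2263.0 = 166557 J
q3 (heat steam 100.0→129.8 °C): 73.6 × 2.06 × 29.8 = 4518 J
Total: 28304 + 166557 + 4518 = 199379 J = 199 kJ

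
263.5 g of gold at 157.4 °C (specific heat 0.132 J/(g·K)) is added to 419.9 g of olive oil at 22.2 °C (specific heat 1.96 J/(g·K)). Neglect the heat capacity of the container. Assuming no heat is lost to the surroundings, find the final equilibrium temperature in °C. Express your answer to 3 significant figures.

T_f = 27.7 °C

Heat lost by gold = heat gained by olive oil.
(263.5)(0.132)(157.4 − T) = (419.9)(1.96)(T − 22.2)
34.782 (157.4 − T) = 823.004 (T − 22.2)
5474.7 − 34.782 T = 823.004 T − 18271
23745.7 = 857.786 T
T = 27.68 °C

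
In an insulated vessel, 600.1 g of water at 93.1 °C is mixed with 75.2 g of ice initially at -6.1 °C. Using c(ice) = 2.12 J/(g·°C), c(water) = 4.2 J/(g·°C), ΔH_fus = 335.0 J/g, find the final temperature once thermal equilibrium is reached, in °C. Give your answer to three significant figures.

Heat to bring ice to 0 °C and melt it: q₁ = 75.2×2.12×6.1 + 75.2×335.0 = 26164 J
Heat the water can supply cooling to 0 °C: 600.1×4.2×93.1 = 234651 J > q₁, so all ice melts.
Energy balance: 600.1×4.2×(93.1 − T) = 26164 + 75.2×4.2×(T − 0)
2520.42(93.1 − T) = 26164 + 315.84 T
234651 − 26164 = 2836.26 T
T = 208487 / 2836.26 = 73.51 °C

T_f = 73.5 °C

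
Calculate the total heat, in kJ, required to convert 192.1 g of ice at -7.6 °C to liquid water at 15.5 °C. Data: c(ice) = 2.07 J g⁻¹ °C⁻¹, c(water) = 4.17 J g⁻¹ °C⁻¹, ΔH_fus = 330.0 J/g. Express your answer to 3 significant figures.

q1 (heat ice -7.6→0.0 °C): 192.1 × 2.07 × 7.6 = 3022 J
q2 (melt at 0 °C): 192.1 × 330.0 = 63393 J
q3 (heat water 0.0→15.5 °C): 192.1 × 4.17 × 15.5 = 12416 J
Total: 3022 + 63393 + 12416 = 78831 J = 78.8 kJ

q = 78.8 kJ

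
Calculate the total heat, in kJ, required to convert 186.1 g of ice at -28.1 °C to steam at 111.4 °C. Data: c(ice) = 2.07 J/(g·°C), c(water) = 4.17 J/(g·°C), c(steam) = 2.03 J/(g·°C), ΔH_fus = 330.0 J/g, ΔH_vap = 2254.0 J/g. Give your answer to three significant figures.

q = 574 kJ

q1 (heat ice -28.1→0.0 °C): 186.1 × 2.07 × 28.1 = 10825 J
q2 (melt at 0 °C): 186.1 × 330.0 = 61413 J
q3 (heat water 0.0→100.0 °C): 186.1 × 4.17 × 100.0 = 77604 J
q4 (vaporize at 100 °C): 186.1 × 2254.0 = 419469 J
q5 (heat steam 100.0→111.4 °C): 186.1 × 2.03 × 11.4 = 4307 J
Total: 10825 + 61413 + 77604 + 419469 + 4307 = 573618 J = 574 kJ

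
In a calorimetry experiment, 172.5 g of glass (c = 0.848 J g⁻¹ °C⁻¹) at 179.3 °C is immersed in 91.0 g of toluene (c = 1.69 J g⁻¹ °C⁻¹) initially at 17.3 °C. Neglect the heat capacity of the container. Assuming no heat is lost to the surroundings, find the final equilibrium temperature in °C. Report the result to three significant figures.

T_f = 96.3 °C

Heat lost by glass = heat gained by toluene.
(172.5)(0.848)(179.3 − T) = (91.0)(1.69)(T − 17.3)
146.28 (179.3 − T) = 153.79 (T − 17.3)
26228 − 146.28 T = 153.79 T − 2660.6
28888.6 = 300.07 T
T = 96.27 °C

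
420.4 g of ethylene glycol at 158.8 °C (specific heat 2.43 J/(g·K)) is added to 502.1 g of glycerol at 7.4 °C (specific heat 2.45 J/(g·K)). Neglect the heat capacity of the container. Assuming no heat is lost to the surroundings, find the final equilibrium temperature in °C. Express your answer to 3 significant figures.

T_f = 76.1 °C

Heat lost by ethylene glycol = heat gained by glycerol.
(420.4)(2.43)(158.8 − T) = (502.1)(2.45)(T − 7.4)
1021.572 (158.8 − T) = 1230.145 (T − 7.4)
162230 − 1021.572 T = 1230.145 T − 9103.1
171333.1 = 2251.717 T
T = 76.09 °C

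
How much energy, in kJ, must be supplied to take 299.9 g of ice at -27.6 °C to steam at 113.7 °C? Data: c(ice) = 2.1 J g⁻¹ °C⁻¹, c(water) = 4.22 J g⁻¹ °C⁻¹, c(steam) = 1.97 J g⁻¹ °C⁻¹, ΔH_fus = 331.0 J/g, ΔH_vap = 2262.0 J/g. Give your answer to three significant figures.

q1 (heat ice -27.6→0.0 °C): 299.9 × 2.1 × 27.6 = 17382 J
q2 (melt at 0 °C): 299.9 × 331.0 = 99267 J
q3 (heat water 0.0→100.0 °C): 299.9 × 4.22 × 100.0 = 126558 J
q4 (vaporize at 100 °C): 299.9 × 2262.0 = 678374 J
q5 (heat steam 100.0→113.7 °C): 299.9 × 1.97 × 13.7 = 8094 J
Total: 17382 + 99267 + 126558 + 678374 + 8094 = 929675 J = 930 kJ

q = 930 kJ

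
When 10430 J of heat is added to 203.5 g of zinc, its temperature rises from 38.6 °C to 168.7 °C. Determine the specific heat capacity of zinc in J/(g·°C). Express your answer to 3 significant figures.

c = q / (m ΔT) = 10430 / (203.5 × 130.1)
c = 10430 / 26475.35 = 0.394 J/(g·°C)

c = 0.394 J/(g·°C)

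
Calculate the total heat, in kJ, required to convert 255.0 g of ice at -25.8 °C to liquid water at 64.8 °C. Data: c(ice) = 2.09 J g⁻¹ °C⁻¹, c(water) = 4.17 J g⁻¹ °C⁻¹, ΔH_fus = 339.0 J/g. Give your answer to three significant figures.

q = 169 kJ

q1 (heat ice -25.8→0.0 °C): 255.0 × 2.09 × 25.8 = 13750 J
q2 (melt at 0 °C): 255.0 × 339.0 = 86445 J
q3 (heat water 0.0→64.8 °C): 255.0 × 4.17 × 64.8 = 68905 J
Total: 13750 + 86445 + 68905 = 169100 J = 169 kJ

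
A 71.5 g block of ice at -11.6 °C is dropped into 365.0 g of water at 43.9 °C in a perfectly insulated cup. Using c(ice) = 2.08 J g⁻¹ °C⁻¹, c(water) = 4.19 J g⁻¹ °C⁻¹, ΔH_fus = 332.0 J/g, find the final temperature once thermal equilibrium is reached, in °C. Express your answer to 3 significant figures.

T_f = 22.8 °C

Heat to bring ice to 0 °C and melt it: q₁ = 71.5×2.08×11.6 + 71.5×332.0 = 25463 J
Heat the water can supply cooling to 0 °C: 365.0×4.19×43.9 = 67138.5 J > q₁, so all ice melts.
Energy balance: 365.0×4.19×(43.9 − T) = 25463 + 71.5×4.19×(T − 0)
1529.35(43.9 − T) = 25463 + 299.585 T
67138.5 − 25463 = 1828.935 T
T = 41675.5 / 1828.935 = 22.79 °C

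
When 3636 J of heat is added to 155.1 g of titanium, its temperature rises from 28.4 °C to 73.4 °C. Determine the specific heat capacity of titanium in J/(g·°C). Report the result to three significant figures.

c = 0.521 J/(g·°C)

c = q / (m ΔT) = 3636 / (155.1 × 45.0)
c = 3636 / 6979.5 = 0.521 J/(g·°C)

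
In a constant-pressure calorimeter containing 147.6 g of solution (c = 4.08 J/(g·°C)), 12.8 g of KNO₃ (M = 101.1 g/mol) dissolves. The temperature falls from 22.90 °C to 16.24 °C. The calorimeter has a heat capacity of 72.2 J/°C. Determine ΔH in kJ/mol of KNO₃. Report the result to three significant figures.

ΔH = 35.5 kJ/mol

|ΔT| = |16.24 − 22.90| = 6.66 °C
|q_surr| = (147.6 × 4.08 + 72.2) × 6.66 = 674.408 × 6.66 = 4492 J
n(KNO₃) = 12.8 / 101.1 = 0.1266 mol
Temperature fell, so q_rxn = +|q_surr| = 4.492 kJ
ΔH = q_rxn / n = 35.48 kJ/mol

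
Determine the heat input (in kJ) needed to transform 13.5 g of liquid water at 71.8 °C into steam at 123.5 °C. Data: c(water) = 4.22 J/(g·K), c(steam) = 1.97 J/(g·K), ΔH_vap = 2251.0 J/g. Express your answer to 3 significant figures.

q1 (heat water 71.8→100.0 °C): 13.5 × 4.22 × 28.2 = 1607 J
q2 (vaporize at 100 °C): 13.5 × 2251.0 = 30389 J
q3 (heat steam 100.0→123.5 °C): 13.5 × 1.97 × 23.5 = 625 J
Total: 1607 + 30389 + 625 = 32621 J = 32.6 kJ

q = 32.6 kJ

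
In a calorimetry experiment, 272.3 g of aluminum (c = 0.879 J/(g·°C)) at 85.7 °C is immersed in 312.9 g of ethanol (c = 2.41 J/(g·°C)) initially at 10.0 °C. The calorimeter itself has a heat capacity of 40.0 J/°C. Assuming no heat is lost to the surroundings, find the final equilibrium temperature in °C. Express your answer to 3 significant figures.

T_f = 27.5 °C

Heat lost by aluminum = heat gained by ethanol + calorimeter.
(272.3)(0.879)(85.7 − T) = [(312.9)(2.41) + 40.0](T − 10.0)
239.3517 (85.7 − T) = 794.089 (T − 10.0)
20512 − 239.3517 T = 794.089 T − 7940.9
28452.9 = 1033.4407 T
T = 27.53 °C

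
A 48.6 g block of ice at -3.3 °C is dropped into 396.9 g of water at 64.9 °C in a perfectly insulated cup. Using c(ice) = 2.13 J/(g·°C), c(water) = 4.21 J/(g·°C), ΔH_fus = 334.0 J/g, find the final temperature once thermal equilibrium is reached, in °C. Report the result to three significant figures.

T_f = 49.0 °C

Heat to bring ice to 0 °C and melt it: q₁ = 48.6×2.13×3.3 + 48.6×334.0 = 16574 J
Heat the water can supply cooling to 0 °C: 396.9×4.21×64.9 = 108445 J > q₁, so all ice melts.
Energy balance: 396.9×4.21×(64.9 − T) = 16574 + 48.6×4.21×(T − 0)
1670.949(64.9 − T) = 16574 + 204.606 T
108445 − 16574 = 1875.555 T
T = 91871 / 1875.555 = 48.98 °C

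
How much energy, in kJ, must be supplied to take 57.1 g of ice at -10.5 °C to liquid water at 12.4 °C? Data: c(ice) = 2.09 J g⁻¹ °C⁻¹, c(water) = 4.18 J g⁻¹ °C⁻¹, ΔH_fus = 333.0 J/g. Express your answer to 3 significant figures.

q = 23.2 kJ

q1 (heat ice -10.5→0.0 °C): 57.1 × 2.09 × 10.5 = 1253 J
q2 (melt at 0 °C): 57.1 × 333.0 = 19014 J
q3 (heat water 0.0→12.4 °C): 57.1 × 4.18 × 12.4 = 2960 J
Total: 1253 + 19014 + 2960 = 23227 J = 23.2 kJ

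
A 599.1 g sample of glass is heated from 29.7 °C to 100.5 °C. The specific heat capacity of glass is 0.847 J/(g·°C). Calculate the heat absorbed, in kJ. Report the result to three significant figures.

q = 35.9 kJ

q = m c ΔT = 599.1 × 0.847 × (100.5 − 29.7)
q = 599.1 × 0.847 × 70.8 = 35930 J = 35.9 kJ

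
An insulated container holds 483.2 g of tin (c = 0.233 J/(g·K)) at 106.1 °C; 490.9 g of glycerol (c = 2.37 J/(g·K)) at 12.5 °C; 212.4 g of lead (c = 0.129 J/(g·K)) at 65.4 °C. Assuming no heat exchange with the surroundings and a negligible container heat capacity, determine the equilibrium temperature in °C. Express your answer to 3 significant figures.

T_f = 21.7 °C

Σ mᵢcᵢ(T − Tᵢ) = 0  ⇒  T = Σ mᵢcᵢTᵢ / Σ mᵢcᵢ
Σ mᵢcᵢ = 483.2×0.233 + 490.9×2.37 + 212.4×0.129 = 1303.4182
Σ mᵢcᵢTᵢ = 112.5856×106.1 + 1163.433×12.5 + 27.3996×65.4 = 28280
T = 28280 / 1303.4182 = 21.70 °C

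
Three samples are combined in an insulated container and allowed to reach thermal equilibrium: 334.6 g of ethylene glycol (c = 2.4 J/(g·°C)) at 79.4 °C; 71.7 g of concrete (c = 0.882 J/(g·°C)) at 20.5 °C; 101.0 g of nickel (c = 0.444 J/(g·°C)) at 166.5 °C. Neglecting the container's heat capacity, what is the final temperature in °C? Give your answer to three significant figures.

T_f = 79.6 °C

Σ mᵢcᵢ(T − Tᵢ) = 0  ⇒  T = Σ mᵢcᵢTᵢ / Σ mᵢcᵢ
Σ mᵢcᵢ = 334.6×2.4 + 71.7×0.882 + 101.0×0.444 = 911.1234
Σ mᵢcᵢTᵢ = 803.04×79.4 + 63.2394×20.5 + 44.844×166.5 = 72524
T = 72524 / 911.1234 = 79.60 °C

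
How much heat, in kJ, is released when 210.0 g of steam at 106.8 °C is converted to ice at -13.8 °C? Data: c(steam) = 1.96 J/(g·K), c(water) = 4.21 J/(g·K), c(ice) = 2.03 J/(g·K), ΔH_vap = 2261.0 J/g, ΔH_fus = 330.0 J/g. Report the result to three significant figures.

q1 (cool steam 106.8→100 °C): 210.0 × 1.96 × 6.8 = 2799 J
q2 (condense at 100 °C): 210.0 × 2261.0 = 474810 J
q3 (cool water 100→0 °C): 210.0 × 4.21 × 100.0 = 88410 J
q4 (freeze at 0 °C): 210.0 × 330.0 = 69300 J
q5 (cool ice 0→-13.8 °C): 210.0 × 2.03 × 13.8 = 5883 J
Total: 2799 + 474810 + 88410 + 69300 + 5883 = 641202 J = 641 kJ

q = 641 kJ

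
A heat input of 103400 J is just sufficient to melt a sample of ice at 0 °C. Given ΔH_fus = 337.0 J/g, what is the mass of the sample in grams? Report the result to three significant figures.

m = 307 g

m = q / ΔH_fus = 103400 J / 337.0 J/g = 307 g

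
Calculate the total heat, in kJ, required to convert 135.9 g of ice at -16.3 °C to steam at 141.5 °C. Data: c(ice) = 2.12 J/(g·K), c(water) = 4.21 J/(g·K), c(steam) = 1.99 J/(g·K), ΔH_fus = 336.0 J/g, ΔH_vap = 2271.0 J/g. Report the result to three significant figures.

q = 427 kJ

q1 (heat ice -16.3→0.0 °C): 135.9 × 2.12 × 16.3 = 4696 J
q2 (melt at 0 °C): 135.9 × 336.0 = 45662 J
q3 (heat water 0.0→100.0 °C): 135.9 × 4.21 × 100.0 = 57214 J
q4 (vaporize at 100 °C): 135.9 × 2271.0 = 308629 J
q5 (heat steam 100.0→141.5 °C): 135.9 × 1.99 × 41.5 = 11223 J
Total: 4696 + 45662 + 57214 + 308629 + 11223 = 427424 J = 427 kJ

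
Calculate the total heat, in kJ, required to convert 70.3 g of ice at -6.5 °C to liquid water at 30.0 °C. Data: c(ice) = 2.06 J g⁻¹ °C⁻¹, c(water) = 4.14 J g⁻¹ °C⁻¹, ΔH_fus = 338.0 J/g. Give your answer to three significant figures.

q1 (heat ice -6.5→0.0 °C): 70.3 × 2.06 × 6.5 = 941 J
q2 (melt at 0 °C): 70.3 × 338.0 = 23761 J
q3 (heat water 0.0→30.0 °C): 70.3 × 4.14 × 30.0 = 8731 J
Total: 941 + 23761 + 8731 = 33433 J = 33.4 kJ

q = 33.4 kJ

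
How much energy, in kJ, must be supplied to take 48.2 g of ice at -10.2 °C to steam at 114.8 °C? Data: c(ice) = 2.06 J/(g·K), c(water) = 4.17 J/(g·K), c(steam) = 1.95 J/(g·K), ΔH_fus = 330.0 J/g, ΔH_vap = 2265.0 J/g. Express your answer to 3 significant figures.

q1 (heat ice -10.2→0.0 °C): 48.2 × 2.06 × 10.2 = 1013 J
q2 (melt at 0 °C): 48.2 × 330.0 = 15906 J
q3 (heat water 0.0→100.0 °C): 48.2 × 4.17 × 100.0 = 20099 J
q4 (vaporize at 100 °C): 48.2 × 2265.0 = 109173 J
q5 (heat steam 100.0→114.8 °C): 48.2 × 1.95 × 14.8 = 1391 J
Total: 1013 + 15906 + 20099 + 109173 + 1391 = 147582 J = 148 kJ

q = 148 kJ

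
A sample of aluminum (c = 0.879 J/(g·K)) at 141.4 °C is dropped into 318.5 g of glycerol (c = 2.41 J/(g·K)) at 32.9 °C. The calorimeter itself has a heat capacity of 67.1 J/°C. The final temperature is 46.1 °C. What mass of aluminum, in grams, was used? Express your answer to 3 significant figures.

q_gained = (318.5 × 2.41 + 67.1) × (46.1 − 32.9) = 11020 J
q_lost = m × 0.879 × (141.4 − 46.1) = 83.7687 m
m = 11020 / 83.7687 = 132 g

m = 132 g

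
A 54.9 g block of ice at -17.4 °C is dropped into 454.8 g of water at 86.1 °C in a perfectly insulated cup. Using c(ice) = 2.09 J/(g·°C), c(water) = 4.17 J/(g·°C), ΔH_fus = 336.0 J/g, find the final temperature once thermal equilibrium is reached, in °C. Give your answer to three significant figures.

Heat to bring ice to 0 °C and melt it: q₁ = 54.9×2.09×17.4 + 54.9×336.0 = 20443 J
Heat the water can supply cooling to 0 °C: 454.8×4.17×86.1 = 163290 J > q₁, so all ice melts.
Energy balance: 454.8×4.17×(86.1 − T) = 20443 + 54.9×4.17×(T − 0)
1896.516(86.1 − T) = 20443 + 228.933 T
163290 − 20443 = 2125.449 T
T = 142847 / 2125.449 = 67.21 °C

T_f = 67.2 °C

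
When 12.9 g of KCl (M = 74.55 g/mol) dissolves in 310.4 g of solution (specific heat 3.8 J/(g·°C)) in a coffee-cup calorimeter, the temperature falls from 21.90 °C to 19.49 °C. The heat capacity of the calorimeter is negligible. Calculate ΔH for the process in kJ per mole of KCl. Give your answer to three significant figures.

ΔH = 16.4 kJ/mol

|ΔT| = |19.49 − 21.90| = 2.41 °C
|q_surr| = (310.4 × 3.8) × 2.41 = 1179.52 × 2.41 = 2843 J
n(KCl) = 12.9 / 74.55 = 0.1730 mol
Temperature fell, so q_rxn = +|q_surr| = 2.843 kJ
ΔH = q_rxn / n = 16.43 kJ/mol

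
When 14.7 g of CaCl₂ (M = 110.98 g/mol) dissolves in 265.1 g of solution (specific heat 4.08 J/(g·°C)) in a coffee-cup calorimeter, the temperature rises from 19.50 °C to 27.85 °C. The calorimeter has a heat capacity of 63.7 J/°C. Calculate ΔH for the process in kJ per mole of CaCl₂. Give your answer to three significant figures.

ΔH = -72.2 kJ/mol

|ΔT| = |27.85 − 19.50| = 8.35 °C
|q_surr| = (265.1 × 4.08 + 63.7) × 8.35 = 1145.308 × 8.35 = 9563 J
n(CaCl₂) = 14.7 / 110.98 = 0.1325 mol
Temperature rose, so q_rxn = −|q_surr| = -9.563 kJ
ΔH = q_rxn / n = -72.17 kJ/mol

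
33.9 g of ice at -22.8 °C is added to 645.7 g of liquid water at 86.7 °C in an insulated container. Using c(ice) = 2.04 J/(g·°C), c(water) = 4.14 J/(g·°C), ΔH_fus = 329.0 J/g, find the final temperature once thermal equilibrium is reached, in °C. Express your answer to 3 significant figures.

T_f = 77.9 °C

Heat to bring ice to 0 °C and melt it: q₁ = 33.9×2.04×22.8 + 33.9×329.0 = 12730 J
Heat the water can supply cooling to 0 °C: 645.7×4.14×86.7 = 231766 J > q₁, so all ice melts.
Energy balance: 645.7×4.14×(86.7 − T) = 12730 + 33.9×4.14×(T − 0)
2673.198(86.7 − T) = 12730 + 140.346 T
231766 − 12730 = 2813.544 T
T = 219036 / 2813.544 = 77.85 °C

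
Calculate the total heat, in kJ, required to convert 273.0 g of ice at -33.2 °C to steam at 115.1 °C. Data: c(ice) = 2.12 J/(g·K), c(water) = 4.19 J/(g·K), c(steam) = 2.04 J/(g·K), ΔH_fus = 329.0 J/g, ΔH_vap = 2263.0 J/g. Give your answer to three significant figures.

q1 (heat ice -33.2→0.0 °C): 273.0 × 2.12 × 33.2 = 19215 J
q2 (melt at 0 °C): 273.0 × 329.0 = 89817 J
q3 (heat water 0.0→100.0 °C): 273.0 × 4.19 × 100.0 = 114387 J
q4 (vaporize at 100 °C): 273.0 × 2263.0 = 617799 J
q5 (heat steam 100.0→115.1 °C): 273.0 × 2.04 × 15.1 = 8409 J
Total: 19215 + 89817 + 114387 + 617799 + 8409 = 849627 J = 850 kJ

q = 850 kJ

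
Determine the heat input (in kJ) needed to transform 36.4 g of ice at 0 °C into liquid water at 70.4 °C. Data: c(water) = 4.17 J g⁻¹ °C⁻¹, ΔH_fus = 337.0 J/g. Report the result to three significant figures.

q1 (melt at 0 °C): 36.4 × 337.0 = 12267 J
q2 (heat water 0.0→70.4 °C): 36.4 × 4.17 × 70.4 = 10686 J
Total: 12267 + 10686 = 22953 J = 23.0 kJ

q = 23.0 kJ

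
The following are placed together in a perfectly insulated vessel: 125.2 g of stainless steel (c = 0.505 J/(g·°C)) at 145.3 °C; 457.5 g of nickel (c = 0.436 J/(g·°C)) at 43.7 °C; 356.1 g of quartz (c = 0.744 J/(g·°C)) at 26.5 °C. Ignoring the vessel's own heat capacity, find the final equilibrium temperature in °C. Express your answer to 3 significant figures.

Σ mᵢcᵢ(T − Tᵢ) = 0  ⇒  T = Σ mᵢcᵢTᵢ / Σ mᵢcᵢ
Σ mᵢcᵢ = 125.2×0.505 + 457.5×0.436 + 356.1×0.744 = 527.6344
Σ mᵢcᵢTᵢ = 63.226×145.3 + 199.47×43.7 + 264.9384×26.5 = 24924
T = 24924 / 527.6344 = 47.24 °C

T_f = 47.2 °C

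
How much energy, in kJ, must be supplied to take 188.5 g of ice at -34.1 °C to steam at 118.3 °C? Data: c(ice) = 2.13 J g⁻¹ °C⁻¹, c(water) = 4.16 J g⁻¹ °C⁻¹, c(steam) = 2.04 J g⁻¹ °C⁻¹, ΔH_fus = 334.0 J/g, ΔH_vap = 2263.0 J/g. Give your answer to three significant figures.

q1 (heat ice -34.1→0.0 °C): 188.5 × 2.13 × 34.1 = 13691 J
q2 (melt at 0 °C): 188.5 × 334.0 = 62959 J
q3 (heat water 0.0→100.0 °C): 188.5 × 4.16 × 100.0 = 78416 J
q4 (vaporize at 100 °C): 188.5 × 2263.0 = 426576 J
q5 (heat steam 100.0→118.3 °C): 188.5 × 2.04 × 18.3 = 7037 J
Total: 13691 + 62959 + 78416 + 426576 + 7037 = 588679 J = 589 kJ

q = 589 kJ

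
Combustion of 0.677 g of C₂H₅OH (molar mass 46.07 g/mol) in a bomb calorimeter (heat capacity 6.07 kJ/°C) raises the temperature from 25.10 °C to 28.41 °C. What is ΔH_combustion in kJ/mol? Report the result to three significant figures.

ΔT = 28.41 − 25.10 = 3.31 °C
q_cal = C_cal × ΔT = 6.07 × 3.31 = 20.0917 kJ
n = 0.677 / 46.07 = 0.01470 mol
q_rxn = −q_cal = -20.0917 kJ
ΔH = -20.0917 / 0.01470 = -1367 kJ/mol

ΔH = -1370 kJ/mol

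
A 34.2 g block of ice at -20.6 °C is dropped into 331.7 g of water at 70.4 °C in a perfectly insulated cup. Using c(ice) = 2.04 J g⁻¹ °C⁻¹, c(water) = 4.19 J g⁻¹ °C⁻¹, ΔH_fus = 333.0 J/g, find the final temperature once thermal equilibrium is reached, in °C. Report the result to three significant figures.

T_f = 55.5 °C

Heat to bring ice to 0 °C and melt it: q₁ = 34.2×2.04×20.6 + 34.2×333.0 = 12826 J
Heat the water can supply cooling to 0 °C: 331.7×4.19×70.4 = 97843.5 J > q₁, so all ice melts.
Energy balance: 331.7×4.19×(70.4 − T) = 12826 + 34.2×4.19×(T − 0)
1389.823(70.4 − T) = 12826 + 143.298 T
97843.5 − 12826 = 1533.121 T
T = 85017.5 / 1533.121 = 55.45 °C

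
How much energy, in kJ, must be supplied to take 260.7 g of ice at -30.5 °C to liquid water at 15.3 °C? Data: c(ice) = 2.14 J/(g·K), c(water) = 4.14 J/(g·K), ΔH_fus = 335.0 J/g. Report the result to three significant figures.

q1 (heat ice -30.5→0.0 °C): 260.7 × 2.14 × 30.5 = 17016 J
q2 (melt at 0 °C): 260.7 × 335.0 = 87335 J
q3 (heat water 0.0→15.3 °C): 260.7 × 4.14 × 15.3 = 16513 J
Total: 17016 + 87335 + 16513 = 120864 J = 121 kJ

q = 121 kJ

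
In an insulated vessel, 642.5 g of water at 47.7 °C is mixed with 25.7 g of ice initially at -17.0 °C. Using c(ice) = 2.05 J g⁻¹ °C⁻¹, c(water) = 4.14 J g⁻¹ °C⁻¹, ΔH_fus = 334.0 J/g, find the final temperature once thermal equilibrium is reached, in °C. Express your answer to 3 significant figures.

T_f = 42.4 °C

Heat to bring ice to 0 °C and melt it: q₁ = 25.7×2.05×17.0 + 25.7×334.0 = 9479.4 J
Heat the water can supply cooling to 0 °C: 642.5×4.14×47.7 = 126880 J > q₁, so all ice melts.
Energy balance: 642.5×4.14×(47.7 − T) = 9479.4 + 25.7×4.14×(T − 0)
2659.95(47.7 − T) = 9479.4 + 106.398 T
126880 − 9479.4 = 2766.348 T
T = 117400.6 / 2766.348 = 42.44 °C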